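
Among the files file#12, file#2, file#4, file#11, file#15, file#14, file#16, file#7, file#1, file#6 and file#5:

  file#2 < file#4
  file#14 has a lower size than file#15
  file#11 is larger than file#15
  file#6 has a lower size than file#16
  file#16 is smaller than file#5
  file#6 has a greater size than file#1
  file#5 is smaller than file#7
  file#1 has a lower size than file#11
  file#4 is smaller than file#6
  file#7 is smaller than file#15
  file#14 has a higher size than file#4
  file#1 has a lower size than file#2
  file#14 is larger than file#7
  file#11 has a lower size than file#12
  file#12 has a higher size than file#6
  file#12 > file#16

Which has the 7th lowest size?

The consecutive relations fix a unique order: file#1 < file#2 < file#4 < file#6 < file#16 < file#5 < file#7 < file#14 < file#15 < file#11 < file#12.
Counting 7 from the smallest end gives file#7.

file#7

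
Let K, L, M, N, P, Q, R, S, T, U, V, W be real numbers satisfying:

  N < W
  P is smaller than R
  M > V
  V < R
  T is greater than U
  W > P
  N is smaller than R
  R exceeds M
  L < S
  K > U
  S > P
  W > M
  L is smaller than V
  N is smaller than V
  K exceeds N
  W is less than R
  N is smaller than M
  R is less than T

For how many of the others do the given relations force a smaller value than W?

5

Directly below W: N, P, M.
One step further: V (4 so far).
One step further: L (5 so far).
Nothing else is reachable below W; 5 in all.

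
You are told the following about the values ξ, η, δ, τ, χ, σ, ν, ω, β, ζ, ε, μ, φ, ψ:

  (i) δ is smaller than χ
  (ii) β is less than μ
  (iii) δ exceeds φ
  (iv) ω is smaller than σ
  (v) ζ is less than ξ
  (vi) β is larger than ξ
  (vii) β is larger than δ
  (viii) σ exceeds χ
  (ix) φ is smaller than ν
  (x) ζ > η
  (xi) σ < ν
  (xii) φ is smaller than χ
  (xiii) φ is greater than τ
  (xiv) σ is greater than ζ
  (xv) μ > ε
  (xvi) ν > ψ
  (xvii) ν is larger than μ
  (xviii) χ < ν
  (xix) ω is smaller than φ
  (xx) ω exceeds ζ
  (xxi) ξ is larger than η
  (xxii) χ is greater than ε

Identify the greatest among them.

ν

τ is not greatest since τ < φ; η is not greatest since η < ξ; ε is not greatest since ε < χ; ζ is not greatest since ζ < ξ; ψ is not greatest since ψ < ν; ω is not greatest since ω < φ; ξ is not greatest since ξ < β; φ is not greatest since φ < ν; δ is not greatest since δ < β; β is not greatest since β < μ; μ is not greatest since μ < ν; χ is not greatest since χ < ν; σ is not greatest since σ < ν.
Only ν has nothing above it, so ν is the greatest.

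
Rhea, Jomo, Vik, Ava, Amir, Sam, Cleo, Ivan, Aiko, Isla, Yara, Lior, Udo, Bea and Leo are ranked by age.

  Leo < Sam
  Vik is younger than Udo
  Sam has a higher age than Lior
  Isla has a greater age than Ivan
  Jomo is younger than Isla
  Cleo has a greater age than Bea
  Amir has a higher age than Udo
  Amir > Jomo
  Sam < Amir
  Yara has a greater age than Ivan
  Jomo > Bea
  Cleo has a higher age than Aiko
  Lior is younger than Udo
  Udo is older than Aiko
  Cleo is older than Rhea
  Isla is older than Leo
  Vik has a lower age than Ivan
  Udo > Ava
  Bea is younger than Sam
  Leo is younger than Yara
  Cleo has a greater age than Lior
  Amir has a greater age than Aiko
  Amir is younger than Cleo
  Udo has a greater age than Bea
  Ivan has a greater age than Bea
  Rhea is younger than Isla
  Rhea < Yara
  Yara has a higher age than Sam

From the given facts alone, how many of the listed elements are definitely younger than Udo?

From Udo the given relations immediately reach Bea, Vik, Ava, Aiko, Lior.
No other element is forced below Udo by the given relations, so the count is 5.

5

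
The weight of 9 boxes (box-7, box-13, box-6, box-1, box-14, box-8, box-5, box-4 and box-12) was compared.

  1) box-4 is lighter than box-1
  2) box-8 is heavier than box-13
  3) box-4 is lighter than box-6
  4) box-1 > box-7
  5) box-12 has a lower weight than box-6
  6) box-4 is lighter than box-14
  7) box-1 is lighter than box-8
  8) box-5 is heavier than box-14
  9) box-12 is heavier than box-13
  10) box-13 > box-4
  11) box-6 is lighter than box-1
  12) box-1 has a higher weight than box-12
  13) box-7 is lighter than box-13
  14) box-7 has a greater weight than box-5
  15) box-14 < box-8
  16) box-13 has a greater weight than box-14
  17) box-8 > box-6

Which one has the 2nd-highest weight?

Chaining the given pairs: box-4 < box-14 < box-5 < box-7 < box-13 < box-12 < box-6 < box-1 < box-8.
The 2nd largest is box-1.

box-1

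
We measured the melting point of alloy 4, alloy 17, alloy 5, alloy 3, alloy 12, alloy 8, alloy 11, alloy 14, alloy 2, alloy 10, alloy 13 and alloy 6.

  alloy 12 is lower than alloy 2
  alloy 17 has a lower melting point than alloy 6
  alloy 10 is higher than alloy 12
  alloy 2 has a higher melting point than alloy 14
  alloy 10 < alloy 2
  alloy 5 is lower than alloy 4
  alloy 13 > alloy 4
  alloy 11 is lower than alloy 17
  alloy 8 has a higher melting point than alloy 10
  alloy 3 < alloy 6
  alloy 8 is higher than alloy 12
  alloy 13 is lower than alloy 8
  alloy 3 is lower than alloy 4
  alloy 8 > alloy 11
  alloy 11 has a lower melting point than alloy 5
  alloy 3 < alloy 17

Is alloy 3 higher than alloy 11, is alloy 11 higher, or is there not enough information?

Following every chain through alloy 11: above alloy 11 we get alloy 5, alloy 4, alloy 13, alloy 17, alloy 6, alloy 8.
alloy 3 is not reached, and no chain runs the other way from alloy 3 to alloy 11.
So the given relations leave the order of alloy 11 and alloy 3 undetermined.

undetermined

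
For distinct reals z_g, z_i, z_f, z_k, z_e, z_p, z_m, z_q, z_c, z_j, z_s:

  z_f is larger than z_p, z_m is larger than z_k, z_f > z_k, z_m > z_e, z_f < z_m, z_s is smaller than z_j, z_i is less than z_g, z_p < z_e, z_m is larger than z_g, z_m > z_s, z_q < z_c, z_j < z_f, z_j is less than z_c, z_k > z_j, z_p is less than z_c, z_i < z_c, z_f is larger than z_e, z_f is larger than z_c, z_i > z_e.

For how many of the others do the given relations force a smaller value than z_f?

8

From z_f the given relations immediately reach z_p, z_j, z_k, z_e, z_c.
From those, z_s, z_q, z_i — 8 in total.
No other element is forced below z_f by the given relations, so the count is 8.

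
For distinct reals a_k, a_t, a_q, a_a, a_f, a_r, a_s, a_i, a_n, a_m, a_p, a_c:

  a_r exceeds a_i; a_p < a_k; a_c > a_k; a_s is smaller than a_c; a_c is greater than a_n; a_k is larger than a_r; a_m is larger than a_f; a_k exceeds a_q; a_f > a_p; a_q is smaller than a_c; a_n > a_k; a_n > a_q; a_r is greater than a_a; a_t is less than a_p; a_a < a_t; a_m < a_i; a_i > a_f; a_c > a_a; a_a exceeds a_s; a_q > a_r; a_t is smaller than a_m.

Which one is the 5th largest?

a_r

The consecutive relations fix a unique order: a_s < a_a < a_t < a_p < a_f < a_m < a_i < a_r < a_q < a_k < a_n < a_c.
Counting 5 from the largest end gives a_r.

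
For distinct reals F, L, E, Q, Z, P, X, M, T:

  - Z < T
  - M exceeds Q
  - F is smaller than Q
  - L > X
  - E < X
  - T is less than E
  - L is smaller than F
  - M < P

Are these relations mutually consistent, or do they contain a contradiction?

Every relation is compatible with Z < T < E < X < L < F < Q < M < P; the set is consistent.

consistent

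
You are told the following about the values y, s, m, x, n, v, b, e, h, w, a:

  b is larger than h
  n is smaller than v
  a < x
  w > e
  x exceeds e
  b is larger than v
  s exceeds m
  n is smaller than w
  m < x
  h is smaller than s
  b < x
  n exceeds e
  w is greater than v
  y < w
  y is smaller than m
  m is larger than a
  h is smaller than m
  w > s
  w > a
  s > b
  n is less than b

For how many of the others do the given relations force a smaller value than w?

From w the given relations immediately reach y, e, n, a, v, s.
From those, h, m, b — 9 in total.
No other element is forced below w by the given relations, so the count is 9.

9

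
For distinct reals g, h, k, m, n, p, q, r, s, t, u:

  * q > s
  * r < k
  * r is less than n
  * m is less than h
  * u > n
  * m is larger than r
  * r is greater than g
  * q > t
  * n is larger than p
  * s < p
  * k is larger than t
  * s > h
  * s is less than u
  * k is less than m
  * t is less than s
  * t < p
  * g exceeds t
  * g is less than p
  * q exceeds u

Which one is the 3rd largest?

n

The consecutive relations fix a unique order: t < g < r < k < m < h < s < p < n < u < q.
Counting 3 from the largest end gives n.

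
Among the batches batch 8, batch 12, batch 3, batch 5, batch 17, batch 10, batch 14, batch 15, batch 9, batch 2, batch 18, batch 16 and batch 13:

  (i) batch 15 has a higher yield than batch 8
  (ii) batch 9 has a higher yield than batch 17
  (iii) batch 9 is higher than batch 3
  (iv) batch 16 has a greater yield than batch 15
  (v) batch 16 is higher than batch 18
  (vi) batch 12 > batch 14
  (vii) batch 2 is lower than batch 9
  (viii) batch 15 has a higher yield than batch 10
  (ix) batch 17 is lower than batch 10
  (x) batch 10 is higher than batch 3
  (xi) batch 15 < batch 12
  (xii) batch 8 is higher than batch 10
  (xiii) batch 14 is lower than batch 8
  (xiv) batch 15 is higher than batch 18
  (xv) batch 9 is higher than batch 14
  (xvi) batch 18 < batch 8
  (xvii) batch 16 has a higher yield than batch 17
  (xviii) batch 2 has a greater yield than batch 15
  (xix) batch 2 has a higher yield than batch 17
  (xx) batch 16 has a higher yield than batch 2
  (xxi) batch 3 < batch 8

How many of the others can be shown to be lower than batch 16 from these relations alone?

8

Directly below batch 16: batch 18, batch 17, batch 15, batch 2.
One step further: batch 10, batch 8 (6 so far).
One step further: batch 14, batch 3 (8 so far).
Nothing else is reachable below batch 16; 8 in all.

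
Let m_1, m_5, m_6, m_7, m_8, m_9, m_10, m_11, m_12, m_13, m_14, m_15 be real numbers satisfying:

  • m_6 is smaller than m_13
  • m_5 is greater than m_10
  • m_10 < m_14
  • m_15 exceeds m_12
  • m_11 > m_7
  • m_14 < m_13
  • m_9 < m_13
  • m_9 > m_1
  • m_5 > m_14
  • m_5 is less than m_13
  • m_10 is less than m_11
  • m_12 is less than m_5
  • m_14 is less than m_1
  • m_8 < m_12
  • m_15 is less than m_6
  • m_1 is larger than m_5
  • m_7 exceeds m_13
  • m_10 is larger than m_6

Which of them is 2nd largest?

m_7

Chaining the given pairs: m_8 < m_12 < m_15 < m_6 < m_10 < m_14 < m_5 < m_1 < m_9 < m_13 < m_7 < m_11.
The 2nd largest is m_7.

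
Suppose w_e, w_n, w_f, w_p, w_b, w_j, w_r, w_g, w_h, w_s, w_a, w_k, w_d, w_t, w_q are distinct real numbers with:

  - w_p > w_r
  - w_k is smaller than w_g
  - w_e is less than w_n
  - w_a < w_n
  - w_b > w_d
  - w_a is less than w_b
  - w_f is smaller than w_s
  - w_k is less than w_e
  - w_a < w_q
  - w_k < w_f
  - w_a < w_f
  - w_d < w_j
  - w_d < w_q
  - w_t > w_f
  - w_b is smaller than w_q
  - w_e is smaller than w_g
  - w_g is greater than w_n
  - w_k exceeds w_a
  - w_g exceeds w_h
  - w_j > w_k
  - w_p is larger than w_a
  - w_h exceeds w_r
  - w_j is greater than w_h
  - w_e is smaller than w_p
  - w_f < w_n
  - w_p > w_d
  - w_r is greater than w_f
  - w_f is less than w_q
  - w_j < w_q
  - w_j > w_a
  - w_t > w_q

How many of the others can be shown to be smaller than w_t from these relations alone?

From w_t the given relations immediately reach w_f, w_q.
From those, w_a, w_d, w_b, w_k, w_j — 7 in total.
From those, w_h — 8 in total.
From those, w_r — 9 in total.
Nothing else is reachable below w_t; 9 in all.

9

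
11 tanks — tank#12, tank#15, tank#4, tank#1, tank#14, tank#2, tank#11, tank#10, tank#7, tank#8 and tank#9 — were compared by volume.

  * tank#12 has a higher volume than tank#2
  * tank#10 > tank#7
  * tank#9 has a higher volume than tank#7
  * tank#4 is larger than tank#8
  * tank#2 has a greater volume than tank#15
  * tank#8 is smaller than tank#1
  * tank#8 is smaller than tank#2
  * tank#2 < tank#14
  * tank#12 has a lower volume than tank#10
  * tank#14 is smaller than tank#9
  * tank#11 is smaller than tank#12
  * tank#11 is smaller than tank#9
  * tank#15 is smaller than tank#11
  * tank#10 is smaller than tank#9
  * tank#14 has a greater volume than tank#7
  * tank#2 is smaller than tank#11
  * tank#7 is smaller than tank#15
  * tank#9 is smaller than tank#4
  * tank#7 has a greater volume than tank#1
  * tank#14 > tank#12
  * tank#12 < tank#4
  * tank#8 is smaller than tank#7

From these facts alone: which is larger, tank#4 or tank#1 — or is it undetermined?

Chaining the given relations: tank#1 < tank#7 < tank#15 < tank#2 < tank#11 < tank#12 < tank#10 < tank#9 < tank#4.
So tank#4 is larger.

tank#4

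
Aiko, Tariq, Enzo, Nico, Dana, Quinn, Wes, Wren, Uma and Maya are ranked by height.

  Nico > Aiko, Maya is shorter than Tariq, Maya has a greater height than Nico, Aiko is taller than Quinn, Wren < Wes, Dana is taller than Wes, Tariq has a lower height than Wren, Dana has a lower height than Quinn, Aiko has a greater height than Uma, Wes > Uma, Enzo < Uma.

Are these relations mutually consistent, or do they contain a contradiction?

inconsistent

Chaining the given relations yields Aiko < Nico < Maya < Tariq < Wren < Wes < Dana < Quinn, so Aiko < Quinn. But one relation states Quinn < Aiko. These cannot both hold.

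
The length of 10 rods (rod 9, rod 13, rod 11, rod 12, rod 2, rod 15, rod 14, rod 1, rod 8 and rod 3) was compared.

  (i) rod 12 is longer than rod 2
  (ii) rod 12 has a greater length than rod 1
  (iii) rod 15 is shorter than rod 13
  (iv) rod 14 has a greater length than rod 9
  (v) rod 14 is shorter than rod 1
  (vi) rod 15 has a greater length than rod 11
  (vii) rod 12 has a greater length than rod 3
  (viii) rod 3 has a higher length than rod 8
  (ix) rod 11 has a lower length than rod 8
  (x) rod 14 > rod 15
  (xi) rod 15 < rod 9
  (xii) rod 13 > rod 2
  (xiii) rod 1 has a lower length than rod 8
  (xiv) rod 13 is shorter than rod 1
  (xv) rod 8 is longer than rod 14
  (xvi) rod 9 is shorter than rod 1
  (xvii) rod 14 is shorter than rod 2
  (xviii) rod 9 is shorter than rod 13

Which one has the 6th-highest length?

rod 2

Chaining the given pairs: rod 11 < rod 15 < rod 9 < rod 14 < rod 2 < rod 13 < rod 1 < rod 8 < rod 3 < rod 12.
Counting 6 from the largest end gives rod 2.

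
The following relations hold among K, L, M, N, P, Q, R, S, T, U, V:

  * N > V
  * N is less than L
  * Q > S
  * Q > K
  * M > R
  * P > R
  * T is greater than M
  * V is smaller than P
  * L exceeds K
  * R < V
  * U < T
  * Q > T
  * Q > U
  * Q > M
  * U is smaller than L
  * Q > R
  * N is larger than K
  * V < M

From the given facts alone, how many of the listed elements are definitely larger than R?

7

Directly above R: V, M, P, Q.
One step further: T, N (6 so far).
One step further: L (7 so far).
Nothing else is reachable above R; 7 in all.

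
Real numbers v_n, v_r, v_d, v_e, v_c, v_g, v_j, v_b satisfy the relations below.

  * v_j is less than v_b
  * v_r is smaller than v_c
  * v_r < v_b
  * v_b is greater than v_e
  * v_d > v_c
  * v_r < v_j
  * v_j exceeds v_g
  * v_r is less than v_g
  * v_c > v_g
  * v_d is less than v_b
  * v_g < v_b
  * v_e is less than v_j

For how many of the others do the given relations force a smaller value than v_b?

The elements the relations force below v_b are v_r, v_g, v_c, v_e, v_d, v_j — no chain reaches any other.
That is 6.

6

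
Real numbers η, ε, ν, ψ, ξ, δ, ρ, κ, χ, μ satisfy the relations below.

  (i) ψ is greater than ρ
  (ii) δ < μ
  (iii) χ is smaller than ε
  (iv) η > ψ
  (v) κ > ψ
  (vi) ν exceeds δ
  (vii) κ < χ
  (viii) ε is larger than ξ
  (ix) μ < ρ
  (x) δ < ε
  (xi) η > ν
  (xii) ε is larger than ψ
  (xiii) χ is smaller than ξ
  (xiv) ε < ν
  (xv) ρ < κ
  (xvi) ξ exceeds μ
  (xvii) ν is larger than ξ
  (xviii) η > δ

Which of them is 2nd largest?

ν

Chaining the given pairs: δ < μ < ρ < ψ < κ < χ < ξ < ε < ν < η.
Counting 2 from the largest end gives ν.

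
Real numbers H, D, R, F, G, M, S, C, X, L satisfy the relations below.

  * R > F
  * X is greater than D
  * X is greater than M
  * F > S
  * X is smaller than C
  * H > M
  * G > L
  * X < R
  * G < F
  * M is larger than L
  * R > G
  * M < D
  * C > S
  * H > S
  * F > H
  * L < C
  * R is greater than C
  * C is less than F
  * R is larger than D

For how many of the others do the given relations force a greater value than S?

4

Directly above S: H, C, F.
One step further: R (4 so far).
Nothing else is reachable above S; 4 in all.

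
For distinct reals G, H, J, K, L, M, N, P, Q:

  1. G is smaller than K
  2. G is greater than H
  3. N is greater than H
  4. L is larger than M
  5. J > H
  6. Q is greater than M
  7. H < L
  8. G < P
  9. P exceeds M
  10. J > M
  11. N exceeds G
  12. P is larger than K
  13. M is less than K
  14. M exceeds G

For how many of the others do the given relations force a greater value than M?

From M the given relations immediately reach J, L, Q, K, P.
Nothing else is reachable above M; 5 in all.

5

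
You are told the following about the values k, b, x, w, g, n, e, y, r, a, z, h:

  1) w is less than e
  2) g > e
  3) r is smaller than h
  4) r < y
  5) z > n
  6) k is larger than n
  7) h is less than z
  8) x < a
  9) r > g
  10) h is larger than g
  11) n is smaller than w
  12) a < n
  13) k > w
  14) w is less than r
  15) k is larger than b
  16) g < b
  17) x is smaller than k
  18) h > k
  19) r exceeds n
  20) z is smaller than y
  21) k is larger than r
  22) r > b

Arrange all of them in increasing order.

Nothing is placed below x, so it is least; from there x < a; a < n; n < w; w < e; e < g; g < b; b < r; r < k; k < h; h < z; z < y, each given directly.

x < a < n < w < e < g < b < r < k < h < z < y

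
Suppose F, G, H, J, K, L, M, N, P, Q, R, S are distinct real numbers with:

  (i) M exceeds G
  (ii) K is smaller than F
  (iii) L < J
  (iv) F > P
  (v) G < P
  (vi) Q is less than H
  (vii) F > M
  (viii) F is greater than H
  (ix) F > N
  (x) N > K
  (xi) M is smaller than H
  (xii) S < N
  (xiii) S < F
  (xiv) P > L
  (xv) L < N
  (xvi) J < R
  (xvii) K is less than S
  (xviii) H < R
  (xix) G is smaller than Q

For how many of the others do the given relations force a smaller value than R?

6

Directly below R: J, H.
One step further: L, M, Q (5 so far).
One step further: G (6 so far).
No other element is forced below R by the given relations, so the count is 6.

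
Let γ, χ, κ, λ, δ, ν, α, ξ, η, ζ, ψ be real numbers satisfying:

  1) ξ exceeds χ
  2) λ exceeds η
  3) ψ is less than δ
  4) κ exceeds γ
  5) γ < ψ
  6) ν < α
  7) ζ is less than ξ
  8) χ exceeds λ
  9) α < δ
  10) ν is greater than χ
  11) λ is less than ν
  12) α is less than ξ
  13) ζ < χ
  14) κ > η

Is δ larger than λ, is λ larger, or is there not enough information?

δ

λ < χ < ν < α < δ, by transitivity through χ, ν, α.
So δ is larger.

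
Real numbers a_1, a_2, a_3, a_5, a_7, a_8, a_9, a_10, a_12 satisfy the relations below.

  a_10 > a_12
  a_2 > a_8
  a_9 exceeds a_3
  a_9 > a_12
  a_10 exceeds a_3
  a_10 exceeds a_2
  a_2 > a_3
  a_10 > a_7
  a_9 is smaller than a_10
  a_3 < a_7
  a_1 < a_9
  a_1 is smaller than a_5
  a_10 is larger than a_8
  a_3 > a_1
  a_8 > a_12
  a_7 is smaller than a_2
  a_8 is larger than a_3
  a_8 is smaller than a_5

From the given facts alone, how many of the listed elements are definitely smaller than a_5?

4

Directly below a_5: a_1, a_8.
One step further: a_12, a_3 (4 so far).
No other element is forced below a_5 by the given relations, so the count is 4.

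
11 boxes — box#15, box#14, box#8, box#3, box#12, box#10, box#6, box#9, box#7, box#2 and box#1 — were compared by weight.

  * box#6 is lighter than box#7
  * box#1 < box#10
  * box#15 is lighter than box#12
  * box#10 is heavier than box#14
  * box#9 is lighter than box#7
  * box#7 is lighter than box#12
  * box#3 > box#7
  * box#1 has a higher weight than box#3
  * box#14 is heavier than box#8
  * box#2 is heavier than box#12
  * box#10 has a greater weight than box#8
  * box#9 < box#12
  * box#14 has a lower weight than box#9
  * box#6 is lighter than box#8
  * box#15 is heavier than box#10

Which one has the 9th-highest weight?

box#14

Chaining the given pairs: box#6 < box#8 < box#14 < box#9 < box#7 < box#3 < box#1 < box#10 < box#15 < box#12 < box#2.
The 9th largest is box#14.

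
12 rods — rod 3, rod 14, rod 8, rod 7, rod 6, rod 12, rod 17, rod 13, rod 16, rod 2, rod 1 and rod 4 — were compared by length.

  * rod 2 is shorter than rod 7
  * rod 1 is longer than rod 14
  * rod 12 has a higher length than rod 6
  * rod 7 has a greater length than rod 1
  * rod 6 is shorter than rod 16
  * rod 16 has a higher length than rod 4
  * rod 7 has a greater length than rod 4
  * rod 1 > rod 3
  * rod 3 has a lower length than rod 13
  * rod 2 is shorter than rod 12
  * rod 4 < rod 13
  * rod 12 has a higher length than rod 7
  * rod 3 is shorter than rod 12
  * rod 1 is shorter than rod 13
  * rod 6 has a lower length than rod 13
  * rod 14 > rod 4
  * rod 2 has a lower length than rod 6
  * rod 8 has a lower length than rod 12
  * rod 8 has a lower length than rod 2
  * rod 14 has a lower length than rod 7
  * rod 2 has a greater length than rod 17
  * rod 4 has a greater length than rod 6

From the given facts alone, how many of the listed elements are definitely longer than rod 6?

From rod 6 the given relations immediately reach rod 4, rod 16, rod 13, rod 12.
From those, rod 14, rod 7 — 6 in total.
From those, rod 1 — 7 in total.
Nothing else is reachable above rod 6; 7 in all.

7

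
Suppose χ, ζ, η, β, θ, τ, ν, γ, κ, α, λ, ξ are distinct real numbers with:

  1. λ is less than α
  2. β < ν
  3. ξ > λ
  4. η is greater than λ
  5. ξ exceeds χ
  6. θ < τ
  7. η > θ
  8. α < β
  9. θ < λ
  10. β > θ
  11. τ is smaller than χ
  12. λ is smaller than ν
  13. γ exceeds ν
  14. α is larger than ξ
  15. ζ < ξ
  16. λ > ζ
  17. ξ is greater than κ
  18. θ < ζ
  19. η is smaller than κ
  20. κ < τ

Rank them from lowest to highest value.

Nothing is placed below θ, so it is least; from there θ < ζ; ζ < λ; λ < η; η < κ; κ < τ; τ < χ; χ < ξ; ξ < α; α < β; β < ν; ν < γ, each given directly.

θ < ζ < λ < η < κ < τ < χ < ξ < α < β < ν < γ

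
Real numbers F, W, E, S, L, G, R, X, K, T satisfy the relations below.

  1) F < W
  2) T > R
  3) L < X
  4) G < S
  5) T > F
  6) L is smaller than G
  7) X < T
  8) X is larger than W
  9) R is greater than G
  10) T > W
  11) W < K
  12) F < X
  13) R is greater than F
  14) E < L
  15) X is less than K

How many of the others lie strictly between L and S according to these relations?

1

Chaining upward from L reaches: G, X, R, K, T.
Chaining downward from S reaches: E, G.
Strictly between L and S are those in both lists: G — 1 element.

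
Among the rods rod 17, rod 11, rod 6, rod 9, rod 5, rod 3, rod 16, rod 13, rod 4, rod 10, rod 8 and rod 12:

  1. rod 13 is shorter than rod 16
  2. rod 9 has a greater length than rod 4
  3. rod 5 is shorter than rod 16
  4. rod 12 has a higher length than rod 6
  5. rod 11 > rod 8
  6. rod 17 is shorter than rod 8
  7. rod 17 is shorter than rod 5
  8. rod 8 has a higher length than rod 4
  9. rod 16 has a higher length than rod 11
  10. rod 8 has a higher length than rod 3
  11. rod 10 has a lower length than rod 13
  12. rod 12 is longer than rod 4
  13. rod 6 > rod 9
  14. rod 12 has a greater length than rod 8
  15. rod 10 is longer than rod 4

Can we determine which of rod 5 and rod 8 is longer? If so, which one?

undetermined

Following every chain through rod 5: above rod 5 we get rod 16; below rod 5 we get rod 17.
rod 8 is not reached, and no chain runs the other way from rod 8 to rod 5.
So the given relations leave the order of rod 5 and rod 8 undetermined.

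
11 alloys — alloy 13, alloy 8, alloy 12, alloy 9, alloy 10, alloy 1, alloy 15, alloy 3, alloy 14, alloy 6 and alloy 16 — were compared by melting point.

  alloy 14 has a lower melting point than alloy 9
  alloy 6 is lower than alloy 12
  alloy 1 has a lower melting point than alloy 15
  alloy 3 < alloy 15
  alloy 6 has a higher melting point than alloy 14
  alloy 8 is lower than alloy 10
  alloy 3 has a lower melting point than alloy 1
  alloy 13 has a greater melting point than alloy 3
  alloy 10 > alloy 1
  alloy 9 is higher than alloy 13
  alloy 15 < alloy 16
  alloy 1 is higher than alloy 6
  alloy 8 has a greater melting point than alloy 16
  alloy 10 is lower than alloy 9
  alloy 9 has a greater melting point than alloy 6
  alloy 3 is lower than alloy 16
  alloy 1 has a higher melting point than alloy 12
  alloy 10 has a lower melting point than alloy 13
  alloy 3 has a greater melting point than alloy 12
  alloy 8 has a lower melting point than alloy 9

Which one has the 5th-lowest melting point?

alloy 1

Piecing the relations together gives one ordering: alloy 14 < alloy 6 < alloy 12 < alloy 3 < alloy 1 < alloy 15 < alloy 16 < alloy 8 < alloy 10 < alloy 13 < alloy 9.
The 5th smallest is alloy 1.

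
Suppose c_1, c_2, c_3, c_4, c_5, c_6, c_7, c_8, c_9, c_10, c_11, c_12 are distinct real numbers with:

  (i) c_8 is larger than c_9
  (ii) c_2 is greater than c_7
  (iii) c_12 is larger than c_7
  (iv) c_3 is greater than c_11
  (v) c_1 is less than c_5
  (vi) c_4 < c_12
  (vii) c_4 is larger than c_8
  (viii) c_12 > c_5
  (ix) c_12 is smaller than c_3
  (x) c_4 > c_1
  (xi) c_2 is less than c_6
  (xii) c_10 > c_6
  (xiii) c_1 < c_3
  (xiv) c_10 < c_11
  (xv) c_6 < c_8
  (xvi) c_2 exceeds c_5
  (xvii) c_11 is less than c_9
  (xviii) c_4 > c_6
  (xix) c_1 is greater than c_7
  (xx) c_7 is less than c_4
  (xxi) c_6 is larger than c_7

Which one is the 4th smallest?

Piecing the relations together gives one ordering: c_7 < c_1 < c_5 < c_2 < c_6 < c_10 < c_11 < c_9 < c_8 < c_4 < c_12 < c_3.
Counting 4 from the smallest end gives c_2.

c_2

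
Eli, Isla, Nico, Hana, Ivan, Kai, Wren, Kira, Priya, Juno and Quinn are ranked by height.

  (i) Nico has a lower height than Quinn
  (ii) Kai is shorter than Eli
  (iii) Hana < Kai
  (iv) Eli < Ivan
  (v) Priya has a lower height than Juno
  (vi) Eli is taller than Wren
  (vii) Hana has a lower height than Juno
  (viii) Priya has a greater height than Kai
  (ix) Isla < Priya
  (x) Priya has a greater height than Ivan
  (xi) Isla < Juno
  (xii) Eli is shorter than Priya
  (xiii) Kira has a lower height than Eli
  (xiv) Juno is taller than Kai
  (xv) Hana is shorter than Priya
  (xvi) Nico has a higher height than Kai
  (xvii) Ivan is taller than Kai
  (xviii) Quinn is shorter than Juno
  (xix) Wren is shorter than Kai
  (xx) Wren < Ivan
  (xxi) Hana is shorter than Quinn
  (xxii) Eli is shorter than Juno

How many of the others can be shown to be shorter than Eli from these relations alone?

4

From Eli the given relations immediately reach Wren, Kai, Kira.
From those, Hana — 4 in total.
No other element is forced below Eli by the given relations, so the count is 4.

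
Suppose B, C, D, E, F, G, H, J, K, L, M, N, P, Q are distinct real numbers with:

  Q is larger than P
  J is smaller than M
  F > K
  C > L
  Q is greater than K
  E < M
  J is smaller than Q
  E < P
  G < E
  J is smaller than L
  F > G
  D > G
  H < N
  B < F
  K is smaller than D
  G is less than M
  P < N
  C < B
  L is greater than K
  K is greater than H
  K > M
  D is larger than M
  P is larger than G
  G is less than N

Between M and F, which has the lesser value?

M

Chaining the given relations: M < K < L < C < B < F.
So M < F; M is the smaller of the two.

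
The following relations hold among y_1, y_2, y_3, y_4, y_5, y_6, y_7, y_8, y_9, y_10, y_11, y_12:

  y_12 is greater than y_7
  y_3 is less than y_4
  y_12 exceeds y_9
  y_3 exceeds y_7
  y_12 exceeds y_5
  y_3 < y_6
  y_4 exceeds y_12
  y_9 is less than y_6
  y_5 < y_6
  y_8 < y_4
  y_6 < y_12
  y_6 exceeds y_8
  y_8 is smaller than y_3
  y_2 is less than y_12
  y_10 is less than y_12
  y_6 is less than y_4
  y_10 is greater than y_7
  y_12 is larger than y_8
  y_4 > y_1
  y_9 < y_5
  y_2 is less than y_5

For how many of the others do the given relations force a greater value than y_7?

The elements the relations force above y_7 are y_3, y_10, y_6, y_12, y_4 — no chain reaches any other.
That is 5.

5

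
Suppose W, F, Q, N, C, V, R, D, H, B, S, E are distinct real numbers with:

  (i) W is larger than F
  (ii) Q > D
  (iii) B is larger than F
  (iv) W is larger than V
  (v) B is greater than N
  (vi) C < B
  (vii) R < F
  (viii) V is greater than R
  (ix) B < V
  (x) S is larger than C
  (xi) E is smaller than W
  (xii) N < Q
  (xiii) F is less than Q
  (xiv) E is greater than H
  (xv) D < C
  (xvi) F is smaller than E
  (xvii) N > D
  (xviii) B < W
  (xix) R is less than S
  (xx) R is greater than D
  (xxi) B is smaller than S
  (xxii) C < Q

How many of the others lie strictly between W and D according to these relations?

7

Chaining upward from D reaches: C, R, F, N, B, E, V, Q, S.
Chaining downward from W reaches: H, C, R, F, N, B, E, V.
Strictly between D and W are those in both lists: C, R, F, N, B, E, V — 7 elements.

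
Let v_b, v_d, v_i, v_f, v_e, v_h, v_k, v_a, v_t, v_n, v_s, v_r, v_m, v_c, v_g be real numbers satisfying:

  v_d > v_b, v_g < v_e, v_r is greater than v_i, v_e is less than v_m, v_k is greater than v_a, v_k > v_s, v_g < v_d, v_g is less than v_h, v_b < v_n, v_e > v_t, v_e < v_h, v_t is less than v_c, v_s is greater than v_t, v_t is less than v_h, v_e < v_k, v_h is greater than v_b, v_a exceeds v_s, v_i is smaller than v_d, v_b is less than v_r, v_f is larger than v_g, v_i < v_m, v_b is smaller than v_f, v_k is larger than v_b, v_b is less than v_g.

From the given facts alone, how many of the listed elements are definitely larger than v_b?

9

The elements the relations force above v_b are v_g, v_f, v_e, v_d, v_h, v_k, v_n, v_r, v_m — no chain reaches any other.
That is 9.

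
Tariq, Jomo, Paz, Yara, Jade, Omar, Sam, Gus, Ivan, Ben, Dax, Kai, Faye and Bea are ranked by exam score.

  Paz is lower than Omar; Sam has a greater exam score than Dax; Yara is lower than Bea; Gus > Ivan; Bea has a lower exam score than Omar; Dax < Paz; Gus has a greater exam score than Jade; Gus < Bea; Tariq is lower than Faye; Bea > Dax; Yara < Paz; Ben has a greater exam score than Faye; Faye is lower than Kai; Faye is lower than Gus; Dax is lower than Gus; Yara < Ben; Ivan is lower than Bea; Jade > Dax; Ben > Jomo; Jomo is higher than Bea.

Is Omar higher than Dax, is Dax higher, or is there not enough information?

Omar

Following the relations from Dax: Dax < Jade < Gus < Bea < Omar.
So Omar is higher.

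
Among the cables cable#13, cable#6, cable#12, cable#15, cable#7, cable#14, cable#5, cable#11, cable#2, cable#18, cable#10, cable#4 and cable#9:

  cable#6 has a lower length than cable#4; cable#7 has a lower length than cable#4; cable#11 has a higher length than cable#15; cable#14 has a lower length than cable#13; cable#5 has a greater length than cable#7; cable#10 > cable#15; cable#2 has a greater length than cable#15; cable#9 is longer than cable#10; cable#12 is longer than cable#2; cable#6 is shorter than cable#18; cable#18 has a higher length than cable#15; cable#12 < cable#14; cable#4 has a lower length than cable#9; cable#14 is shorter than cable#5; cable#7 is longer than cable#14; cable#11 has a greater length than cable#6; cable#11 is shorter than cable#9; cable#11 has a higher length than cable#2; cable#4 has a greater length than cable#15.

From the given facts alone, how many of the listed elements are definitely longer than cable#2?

From cable#2 the given relations immediately reach cable#12, cable#11.
From those, cable#14, cable#9 — 4 in total.
From those, cable#13, cable#7, cable#5 — 7 in total.
From those, cable#4 — 8 in total.
Nothing else is reachable above cable#2; 8 in all.

8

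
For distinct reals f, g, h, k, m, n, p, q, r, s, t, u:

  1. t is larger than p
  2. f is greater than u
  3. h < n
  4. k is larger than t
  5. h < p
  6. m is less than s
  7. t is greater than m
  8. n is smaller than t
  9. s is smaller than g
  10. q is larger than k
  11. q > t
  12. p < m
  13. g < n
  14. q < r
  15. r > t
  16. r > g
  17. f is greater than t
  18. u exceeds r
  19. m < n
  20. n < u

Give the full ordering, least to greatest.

Nothing is placed below h, so it is least; from there h < p; p < m; m < s; s < g; g < n; n < t; t < k; k < q; q < r; r < u; u < f, each given directly.

h < p < m < s < g < n < t < k < q < r < u < f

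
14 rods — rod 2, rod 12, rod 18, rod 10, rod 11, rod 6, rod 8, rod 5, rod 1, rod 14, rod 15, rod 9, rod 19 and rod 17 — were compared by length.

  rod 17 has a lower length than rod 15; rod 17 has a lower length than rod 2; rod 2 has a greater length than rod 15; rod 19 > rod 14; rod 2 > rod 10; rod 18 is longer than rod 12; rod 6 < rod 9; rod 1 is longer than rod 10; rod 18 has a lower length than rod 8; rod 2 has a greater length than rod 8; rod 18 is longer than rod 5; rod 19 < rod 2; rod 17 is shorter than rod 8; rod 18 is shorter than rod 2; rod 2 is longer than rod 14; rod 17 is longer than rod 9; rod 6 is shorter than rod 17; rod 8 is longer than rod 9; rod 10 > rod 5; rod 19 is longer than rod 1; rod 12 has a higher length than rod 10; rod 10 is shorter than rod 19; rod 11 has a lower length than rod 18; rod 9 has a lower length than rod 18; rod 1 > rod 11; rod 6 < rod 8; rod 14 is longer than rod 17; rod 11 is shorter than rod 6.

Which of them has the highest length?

rod 2

rod 5 is not greatest since rod 5 < rod 10; rod 11 is not greatest since rod 11 < rod 18; rod 6 is not greatest since rod 6 < rod 9; rod 10 is not greatest since rod 10 < rod 2; rod 9 is not greatest since rod 9 < rod 18; rod 1 is not greatest since rod 1 < rod 19; rod 12 is not greatest since rod 12 < rod 18; rod 17 is not greatest since rod 17 < rod 14; rod 15 is not greatest since rod 15 < rod 2; rod 18 is not greatest since rod 18 < rod 2; rod 14 is not greatest since rod 14 < rod 19; rod 19 is not greatest since rod 19 < rod 2; rod 8 is not greatest since rod 8 < rod 2.
Only rod 2 has nothing above it, so rod 2 is the highest length.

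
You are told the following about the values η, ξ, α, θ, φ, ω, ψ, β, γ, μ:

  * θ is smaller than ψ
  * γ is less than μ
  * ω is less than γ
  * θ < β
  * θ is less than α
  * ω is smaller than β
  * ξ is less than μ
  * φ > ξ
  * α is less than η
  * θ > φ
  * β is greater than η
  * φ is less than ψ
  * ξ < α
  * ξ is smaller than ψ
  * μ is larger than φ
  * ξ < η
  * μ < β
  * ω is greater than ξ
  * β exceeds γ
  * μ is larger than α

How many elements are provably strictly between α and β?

The relations place α below β. An element lies strictly between them when it is forced above α and also forced below β.
Above α: {η, μ}. Below β: {ξ, φ, ω, θ, γ, η, μ}.
Intersection: {η, μ} — 2.

2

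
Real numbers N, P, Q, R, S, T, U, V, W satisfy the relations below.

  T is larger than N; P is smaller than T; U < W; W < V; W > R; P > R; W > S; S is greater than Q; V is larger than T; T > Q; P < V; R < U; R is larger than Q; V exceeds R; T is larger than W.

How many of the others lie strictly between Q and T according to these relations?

The relations place Q below T. An element lies strictly between them when it is forced above Q and also forced below T.
Above Q: {R, S, U, W, P, V}. Below T: {R, S, N, U, W, P}.
Intersection: {R, S, U, W, P} — 5.

5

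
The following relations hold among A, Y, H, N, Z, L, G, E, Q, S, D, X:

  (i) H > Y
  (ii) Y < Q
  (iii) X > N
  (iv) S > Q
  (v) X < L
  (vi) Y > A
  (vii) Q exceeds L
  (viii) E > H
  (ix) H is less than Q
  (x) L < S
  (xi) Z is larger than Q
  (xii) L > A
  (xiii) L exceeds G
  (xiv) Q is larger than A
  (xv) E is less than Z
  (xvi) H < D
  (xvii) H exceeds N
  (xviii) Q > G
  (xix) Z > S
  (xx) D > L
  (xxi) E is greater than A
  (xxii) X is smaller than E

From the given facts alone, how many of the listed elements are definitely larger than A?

Directly above A: Y, L, E, Q.
One step further: H, S, D, Z (8 so far).
No other element is forced above A by the given relations, so the count is 8.

8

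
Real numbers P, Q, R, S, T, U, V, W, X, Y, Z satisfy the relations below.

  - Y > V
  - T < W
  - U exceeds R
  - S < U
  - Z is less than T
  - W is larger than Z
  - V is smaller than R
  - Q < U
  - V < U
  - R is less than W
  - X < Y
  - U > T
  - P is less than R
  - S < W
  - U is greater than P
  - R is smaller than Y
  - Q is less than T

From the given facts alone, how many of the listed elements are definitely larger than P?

The elements the relations force above P are R, Y, W, U — no chain reaches any other.
That is 4.

4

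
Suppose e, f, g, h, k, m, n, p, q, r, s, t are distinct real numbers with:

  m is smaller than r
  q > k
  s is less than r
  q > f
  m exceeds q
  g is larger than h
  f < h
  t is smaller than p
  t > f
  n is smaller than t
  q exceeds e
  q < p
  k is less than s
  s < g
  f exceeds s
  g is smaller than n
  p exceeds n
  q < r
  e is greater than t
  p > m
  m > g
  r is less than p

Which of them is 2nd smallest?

Piecing the relations together gives one ordering: k < s < f < h < g < n < t < e < q < m < r < p.
Counting 2 from the smallest end gives s.

s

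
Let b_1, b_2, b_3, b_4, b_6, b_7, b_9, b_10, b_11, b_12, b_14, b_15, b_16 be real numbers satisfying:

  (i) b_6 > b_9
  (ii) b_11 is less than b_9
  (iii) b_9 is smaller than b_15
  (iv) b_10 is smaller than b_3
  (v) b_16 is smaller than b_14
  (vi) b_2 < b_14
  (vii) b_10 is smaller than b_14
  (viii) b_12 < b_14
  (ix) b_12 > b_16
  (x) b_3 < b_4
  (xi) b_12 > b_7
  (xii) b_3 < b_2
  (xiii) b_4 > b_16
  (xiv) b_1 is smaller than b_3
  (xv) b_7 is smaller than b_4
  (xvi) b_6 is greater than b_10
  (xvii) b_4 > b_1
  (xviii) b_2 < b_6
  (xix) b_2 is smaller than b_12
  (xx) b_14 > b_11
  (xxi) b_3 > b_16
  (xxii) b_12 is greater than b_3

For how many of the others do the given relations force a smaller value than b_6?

Directly below b_6: b_10, b_9, b_2.
One step further: b_11, b_3 (5 so far).
One step further: b_1, b_16 (7 so far).
No other element is forced below b_6 by the given relations, so the count is 7.

7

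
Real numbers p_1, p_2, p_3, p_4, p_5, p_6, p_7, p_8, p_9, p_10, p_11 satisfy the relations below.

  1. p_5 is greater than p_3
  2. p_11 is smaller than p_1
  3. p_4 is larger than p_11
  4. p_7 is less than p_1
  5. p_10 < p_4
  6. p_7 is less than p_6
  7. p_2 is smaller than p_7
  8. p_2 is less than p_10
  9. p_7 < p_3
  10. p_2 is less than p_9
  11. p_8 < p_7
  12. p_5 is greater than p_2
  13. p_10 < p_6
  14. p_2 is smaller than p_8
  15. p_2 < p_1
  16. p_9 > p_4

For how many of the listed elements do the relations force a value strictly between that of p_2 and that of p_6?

3

The relations place p_2 below p_6. An element lies strictly between them when it is forced above p_2 and also forced below p_6.
Above p_2: {p_8, p_10, p_7, p_3, p_1, p_5, p_4, p_9}. Below p_6: {p_8, p_10, p_7}.
Intersection: {p_8, p_10, p_7} — 3.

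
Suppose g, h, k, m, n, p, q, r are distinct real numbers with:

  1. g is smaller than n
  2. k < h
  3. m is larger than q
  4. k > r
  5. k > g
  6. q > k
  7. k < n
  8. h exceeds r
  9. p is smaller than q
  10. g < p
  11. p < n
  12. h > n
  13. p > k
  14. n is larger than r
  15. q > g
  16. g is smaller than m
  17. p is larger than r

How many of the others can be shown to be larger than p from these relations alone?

The elements the relations force above p are n, h, q, m — no chain reaches any other.
That is 4.

4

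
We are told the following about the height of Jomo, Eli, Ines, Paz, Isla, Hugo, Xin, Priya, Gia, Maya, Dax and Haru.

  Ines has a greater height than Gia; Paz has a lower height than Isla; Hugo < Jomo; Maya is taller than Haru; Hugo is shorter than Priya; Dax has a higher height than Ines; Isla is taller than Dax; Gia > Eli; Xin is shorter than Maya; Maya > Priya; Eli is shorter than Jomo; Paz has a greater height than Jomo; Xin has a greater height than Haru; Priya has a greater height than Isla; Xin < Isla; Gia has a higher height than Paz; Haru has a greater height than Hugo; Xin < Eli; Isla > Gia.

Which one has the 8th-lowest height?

Chaining the given pairs: Hugo < Haru < Xin < Eli < Jomo < Paz < Gia < Ines < Dax < Isla < Priya < Maya.
The 8th smallest is Ines.

Ines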